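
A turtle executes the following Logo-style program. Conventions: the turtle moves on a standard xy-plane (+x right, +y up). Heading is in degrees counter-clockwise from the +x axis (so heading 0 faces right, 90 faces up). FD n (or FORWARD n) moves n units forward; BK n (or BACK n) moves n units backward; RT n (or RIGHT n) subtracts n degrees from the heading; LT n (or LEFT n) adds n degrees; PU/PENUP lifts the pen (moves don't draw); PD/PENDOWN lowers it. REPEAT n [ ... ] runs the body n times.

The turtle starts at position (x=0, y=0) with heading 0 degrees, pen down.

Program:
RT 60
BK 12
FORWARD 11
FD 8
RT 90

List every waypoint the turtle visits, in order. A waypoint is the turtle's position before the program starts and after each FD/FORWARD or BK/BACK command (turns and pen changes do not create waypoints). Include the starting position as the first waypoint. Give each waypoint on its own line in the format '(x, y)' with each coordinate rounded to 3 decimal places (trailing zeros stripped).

Executing turtle program step by step:
Start: pos=(0,0), heading=0, pen down
RT 60: heading 0 -> 300
BK 12: (0,0) -> (-6,10.392) [heading=300, draw]
FD 11: (-6,10.392) -> (-0.5,0.866) [heading=300, draw]
FD 8: (-0.5,0.866) -> (3.5,-6.062) [heading=300, draw]
RT 90: heading 300 -> 210
Final: pos=(3.5,-6.062), heading=210, 3 segment(s) drawn
Waypoints (4 total):
(0, 0)
(-6, 10.392)
(-0.5, 0.866)
(3.5, -6.062)

Answer: (0, 0)
(-6, 10.392)
(-0.5, 0.866)
(3.5, -6.062)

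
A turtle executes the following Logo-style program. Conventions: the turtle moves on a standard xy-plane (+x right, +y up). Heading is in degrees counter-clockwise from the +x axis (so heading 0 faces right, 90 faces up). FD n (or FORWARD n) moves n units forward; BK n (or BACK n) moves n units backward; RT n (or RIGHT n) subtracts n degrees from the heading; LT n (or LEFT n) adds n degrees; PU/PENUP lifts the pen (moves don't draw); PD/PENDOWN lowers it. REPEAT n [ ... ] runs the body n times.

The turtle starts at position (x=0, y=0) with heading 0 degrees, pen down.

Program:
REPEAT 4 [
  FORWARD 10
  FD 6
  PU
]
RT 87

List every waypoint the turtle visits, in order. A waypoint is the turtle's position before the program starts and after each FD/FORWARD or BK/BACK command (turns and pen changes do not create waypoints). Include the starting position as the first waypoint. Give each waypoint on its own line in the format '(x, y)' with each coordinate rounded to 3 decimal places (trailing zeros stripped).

Executing turtle program step by step:
Start: pos=(0,0), heading=0, pen down
REPEAT 4 [
  -- iteration 1/4 --
  FD 10: (0,0) -> (10,0) [heading=0, draw]
  FD 6: (10,0) -> (16,0) [heading=0, draw]
  PU: pen up
  -- iteration 2/4 --
  FD 10: (16,0) -> (26,0) [heading=0, move]
  FD 6: (26,0) -> (32,0) [heading=0, move]
  PU: pen up
  -- iteration 3/4 --
  FD 10: (32,0) -> (42,0) [heading=0, move]
  FD 6: (42,0) -> (48,0) [heading=0, move]
  PU: pen up
  -- iteration 4/4 --
  FD 10: (48,0) -> (58,0) [heading=0, move]
  FD 6: (58,0) -> (64,0) [heading=0, move]
  PU: pen up
]
RT 87: heading 0 -> 273
Final: pos=(64,0), heading=273, 2 segment(s) drawn
Waypoints (9 total):
(0, 0)
(10, 0)
(16, 0)
(26, 0)
(32, 0)
(42, 0)
(48, 0)
(58, 0)
(64, 0)

Answer: (0, 0)
(10, 0)
(16, 0)
(26, 0)
(32, 0)
(42, 0)
(48, 0)
(58, 0)
(64, 0)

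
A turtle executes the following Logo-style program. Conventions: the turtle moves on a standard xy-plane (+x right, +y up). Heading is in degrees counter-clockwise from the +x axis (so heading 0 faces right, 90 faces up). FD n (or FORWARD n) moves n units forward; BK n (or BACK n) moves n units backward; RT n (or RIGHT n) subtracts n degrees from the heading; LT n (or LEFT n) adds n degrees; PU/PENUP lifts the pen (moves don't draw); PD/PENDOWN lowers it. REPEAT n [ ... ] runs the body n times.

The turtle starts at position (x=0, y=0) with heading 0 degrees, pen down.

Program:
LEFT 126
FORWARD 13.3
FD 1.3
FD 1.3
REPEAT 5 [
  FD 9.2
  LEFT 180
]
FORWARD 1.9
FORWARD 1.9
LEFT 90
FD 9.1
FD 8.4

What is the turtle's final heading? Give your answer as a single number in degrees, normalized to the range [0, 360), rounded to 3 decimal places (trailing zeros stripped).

Answer: 36

Derivation:
Executing turtle program step by step:
Start: pos=(0,0), heading=0, pen down
LT 126: heading 0 -> 126
FD 13.3: (0,0) -> (-7.818,10.76) [heading=126, draw]
FD 1.3: (-7.818,10.76) -> (-8.582,11.812) [heading=126, draw]
FD 1.3: (-8.582,11.812) -> (-9.346,12.863) [heading=126, draw]
REPEAT 5 [
  -- iteration 1/5 --
  FD 9.2: (-9.346,12.863) -> (-14.753,20.306) [heading=126, draw]
  LT 180: heading 126 -> 306
  -- iteration 2/5 --
  FD 9.2: (-14.753,20.306) -> (-9.346,12.863) [heading=306, draw]
  LT 180: heading 306 -> 126
  -- iteration 3/5 --
  FD 9.2: (-9.346,12.863) -> (-14.753,20.306) [heading=126, draw]
  LT 180: heading 126 -> 306
  -- iteration 4/5 --
  FD 9.2: (-14.753,20.306) -> (-9.346,12.863) [heading=306, draw]
  LT 180: heading 306 -> 126
  -- iteration 5/5 --
  FD 9.2: (-9.346,12.863) -> (-14.753,20.306) [heading=126, draw]
  LT 180: heading 126 -> 306
]
FD 1.9: (-14.753,20.306) -> (-13.637,18.769) [heading=306, draw]
FD 1.9: (-13.637,18.769) -> (-12.52,17.232) [heading=306, draw]
LT 90: heading 306 -> 36
FD 9.1: (-12.52,17.232) -> (-5.158,22.581) [heading=36, draw]
FD 8.4: (-5.158,22.581) -> (1.638,27.518) [heading=36, draw]
Final: pos=(1.638,27.518), heading=36, 12 segment(s) drawn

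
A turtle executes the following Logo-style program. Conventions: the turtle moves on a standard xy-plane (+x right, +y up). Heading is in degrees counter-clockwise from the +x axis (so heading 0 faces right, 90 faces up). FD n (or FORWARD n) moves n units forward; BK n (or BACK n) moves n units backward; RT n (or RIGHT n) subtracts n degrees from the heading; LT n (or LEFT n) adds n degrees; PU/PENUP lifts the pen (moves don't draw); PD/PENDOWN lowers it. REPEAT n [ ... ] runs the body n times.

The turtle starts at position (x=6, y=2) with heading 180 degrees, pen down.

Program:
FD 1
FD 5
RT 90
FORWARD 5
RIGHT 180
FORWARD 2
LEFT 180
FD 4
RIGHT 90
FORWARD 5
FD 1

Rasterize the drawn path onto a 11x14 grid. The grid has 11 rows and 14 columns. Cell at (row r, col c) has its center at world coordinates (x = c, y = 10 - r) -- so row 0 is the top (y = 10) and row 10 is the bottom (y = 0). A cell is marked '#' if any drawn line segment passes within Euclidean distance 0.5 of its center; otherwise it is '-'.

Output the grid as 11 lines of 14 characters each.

Segment 0: (6,2) -> (5,2)
Segment 1: (5,2) -> (0,2)
Segment 2: (0,2) -> (0,7)
Segment 3: (0,7) -> (0,5)
Segment 4: (0,5) -> (0,9)
Segment 5: (0,9) -> (5,9)
Segment 6: (5,9) -> (6,9)

Answer: --------------
#######-------
#-------------
#-------------
#-------------
#-------------
#-------------
#-------------
#######-------
--------------
--------------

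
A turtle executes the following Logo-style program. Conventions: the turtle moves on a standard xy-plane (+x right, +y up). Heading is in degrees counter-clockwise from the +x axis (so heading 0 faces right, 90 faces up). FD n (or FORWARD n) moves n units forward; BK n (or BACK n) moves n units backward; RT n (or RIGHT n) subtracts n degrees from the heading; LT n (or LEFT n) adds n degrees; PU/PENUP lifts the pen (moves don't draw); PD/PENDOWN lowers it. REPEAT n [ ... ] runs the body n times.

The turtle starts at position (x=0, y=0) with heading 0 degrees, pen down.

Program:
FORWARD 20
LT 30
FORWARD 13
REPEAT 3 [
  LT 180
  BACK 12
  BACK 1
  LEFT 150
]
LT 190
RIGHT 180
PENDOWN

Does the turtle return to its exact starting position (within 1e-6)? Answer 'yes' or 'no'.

Answer: no

Derivation:
Executing turtle program step by step:
Start: pos=(0,0), heading=0, pen down
FD 20: (0,0) -> (20,0) [heading=0, draw]
LT 30: heading 0 -> 30
FD 13: (20,0) -> (31.258,6.5) [heading=30, draw]
REPEAT 3 [
  -- iteration 1/3 --
  LT 180: heading 30 -> 210
  BK 12: (31.258,6.5) -> (41.651,12.5) [heading=210, draw]
  BK 1: (41.651,12.5) -> (42.517,13) [heading=210, draw]
  LT 150: heading 210 -> 0
  -- iteration 2/3 --
  LT 180: heading 0 -> 180
  BK 12: (42.517,13) -> (54.517,13) [heading=180, draw]
  BK 1: (54.517,13) -> (55.517,13) [heading=180, draw]
  LT 150: heading 180 -> 330
  -- iteration 3/3 --
  LT 180: heading 330 -> 150
  BK 12: (55.517,13) -> (65.909,7) [heading=150, draw]
  BK 1: (65.909,7) -> (66.775,6.5) [heading=150, draw]
  LT 150: heading 150 -> 300
]
LT 190: heading 300 -> 130
RT 180: heading 130 -> 310
PD: pen down
Final: pos=(66.775,6.5), heading=310, 8 segment(s) drawn

Start position: (0, 0)
Final position: (66.775, 6.5)
Distance = 67.091; >= 1e-6 -> NOT closed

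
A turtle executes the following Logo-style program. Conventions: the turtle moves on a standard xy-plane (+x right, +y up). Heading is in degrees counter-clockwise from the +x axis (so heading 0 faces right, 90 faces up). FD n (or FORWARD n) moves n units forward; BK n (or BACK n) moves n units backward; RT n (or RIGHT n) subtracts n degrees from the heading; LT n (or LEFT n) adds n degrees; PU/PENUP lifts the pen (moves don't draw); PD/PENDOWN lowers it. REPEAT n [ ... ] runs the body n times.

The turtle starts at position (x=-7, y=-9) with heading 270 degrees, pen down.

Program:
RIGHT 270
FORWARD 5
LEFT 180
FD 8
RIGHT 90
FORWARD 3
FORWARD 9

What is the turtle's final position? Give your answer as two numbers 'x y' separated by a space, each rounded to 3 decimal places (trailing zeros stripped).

Executing turtle program step by step:
Start: pos=(-7,-9), heading=270, pen down
RT 270: heading 270 -> 0
FD 5: (-7,-9) -> (-2,-9) [heading=0, draw]
LT 180: heading 0 -> 180
FD 8: (-2,-9) -> (-10,-9) [heading=180, draw]
RT 90: heading 180 -> 90
FD 3: (-10,-9) -> (-10,-6) [heading=90, draw]
FD 9: (-10,-6) -> (-10,3) [heading=90, draw]
Final: pos=(-10,3), heading=90, 4 segment(s) drawn

Answer: -10 3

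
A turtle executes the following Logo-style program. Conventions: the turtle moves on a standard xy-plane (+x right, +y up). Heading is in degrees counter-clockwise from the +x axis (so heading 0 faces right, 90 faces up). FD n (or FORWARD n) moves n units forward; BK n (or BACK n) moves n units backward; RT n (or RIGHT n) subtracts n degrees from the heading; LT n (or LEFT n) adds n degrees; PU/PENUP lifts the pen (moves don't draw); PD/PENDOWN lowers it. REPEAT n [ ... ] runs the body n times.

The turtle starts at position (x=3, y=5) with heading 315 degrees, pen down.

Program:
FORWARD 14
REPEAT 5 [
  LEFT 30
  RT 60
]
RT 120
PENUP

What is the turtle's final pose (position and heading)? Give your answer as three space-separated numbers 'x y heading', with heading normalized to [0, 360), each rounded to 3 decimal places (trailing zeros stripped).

Executing turtle program step by step:
Start: pos=(3,5), heading=315, pen down
FD 14: (3,5) -> (12.899,-4.899) [heading=315, draw]
REPEAT 5 [
  -- iteration 1/5 --
  LT 30: heading 315 -> 345
  RT 60: heading 345 -> 285
  -- iteration 2/5 --
  LT 30: heading 285 -> 315
  RT 60: heading 315 -> 255
  -- iteration 3/5 --
  LT 30: heading 255 -> 285
  RT 60: heading 285 -> 225
  -- iteration 4/5 --
  LT 30: heading 225 -> 255
  RT 60: heading 255 -> 195
  -- iteration 5/5 --
  LT 30: heading 195 -> 225
  RT 60: heading 225 -> 165
]
RT 120: heading 165 -> 45
PU: pen up
Final: pos=(12.899,-4.899), heading=45, 1 segment(s) drawn

Answer: 12.899 -4.899 45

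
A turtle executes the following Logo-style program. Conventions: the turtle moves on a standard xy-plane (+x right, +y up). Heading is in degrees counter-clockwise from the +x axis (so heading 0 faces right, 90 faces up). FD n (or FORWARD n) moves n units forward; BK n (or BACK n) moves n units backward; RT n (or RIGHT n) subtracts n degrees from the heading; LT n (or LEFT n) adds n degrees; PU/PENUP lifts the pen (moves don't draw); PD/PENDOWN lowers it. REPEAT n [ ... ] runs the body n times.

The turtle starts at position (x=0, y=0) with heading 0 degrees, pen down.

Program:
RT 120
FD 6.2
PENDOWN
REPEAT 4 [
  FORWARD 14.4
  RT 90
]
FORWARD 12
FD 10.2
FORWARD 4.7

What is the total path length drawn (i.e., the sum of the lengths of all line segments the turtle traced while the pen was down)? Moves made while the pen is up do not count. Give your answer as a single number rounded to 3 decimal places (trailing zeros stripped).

Executing turtle program step by step:
Start: pos=(0,0), heading=0, pen down
RT 120: heading 0 -> 240
FD 6.2: (0,0) -> (-3.1,-5.369) [heading=240, draw]
PD: pen down
REPEAT 4 [
  -- iteration 1/4 --
  FD 14.4: (-3.1,-5.369) -> (-10.3,-17.84) [heading=240, draw]
  RT 90: heading 240 -> 150
  -- iteration 2/4 --
  FD 14.4: (-10.3,-17.84) -> (-22.771,-10.64) [heading=150, draw]
  RT 90: heading 150 -> 60
  -- iteration 3/4 --
  FD 14.4: (-22.771,-10.64) -> (-15.571,1.831) [heading=60, draw]
  RT 90: heading 60 -> 330
  -- iteration 4/4 --
  FD 14.4: (-15.571,1.831) -> (-3.1,-5.369) [heading=330, draw]
  RT 90: heading 330 -> 240
]
FD 12: (-3.1,-5.369) -> (-9.1,-15.762) [heading=240, draw]
FD 10.2: (-9.1,-15.762) -> (-14.2,-24.595) [heading=240, draw]
FD 4.7: (-14.2,-24.595) -> (-16.55,-28.665) [heading=240, draw]
Final: pos=(-16.55,-28.665), heading=240, 8 segment(s) drawn

Segment lengths:
  seg 1: (0,0) -> (-3.1,-5.369), length = 6.2
  seg 2: (-3.1,-5.369) -> (-10.3,-17.84), length = 14.4
  seg 3: (-10.3,-17.84) -> (-22.771,-10.64), length = 14.4
  seg 4: (-22.771,-10.64) -> (-15.571,1.831), length = 14.4
  seg 5: (-15.571,1.831) -> (-3.1,-5.369), length = 14.4
  seg 6: (-3.1,-5.369) -> (-9.1,-15.762), length = 12
  seg 7: (-9.1,-15.762) -> (-14.2,-24.595), length = 10.2
  seg 8: (-14.2,-24.595) -> (-16.55,-28.665), length = 4.7
Total = 90.7

Answer: 90.7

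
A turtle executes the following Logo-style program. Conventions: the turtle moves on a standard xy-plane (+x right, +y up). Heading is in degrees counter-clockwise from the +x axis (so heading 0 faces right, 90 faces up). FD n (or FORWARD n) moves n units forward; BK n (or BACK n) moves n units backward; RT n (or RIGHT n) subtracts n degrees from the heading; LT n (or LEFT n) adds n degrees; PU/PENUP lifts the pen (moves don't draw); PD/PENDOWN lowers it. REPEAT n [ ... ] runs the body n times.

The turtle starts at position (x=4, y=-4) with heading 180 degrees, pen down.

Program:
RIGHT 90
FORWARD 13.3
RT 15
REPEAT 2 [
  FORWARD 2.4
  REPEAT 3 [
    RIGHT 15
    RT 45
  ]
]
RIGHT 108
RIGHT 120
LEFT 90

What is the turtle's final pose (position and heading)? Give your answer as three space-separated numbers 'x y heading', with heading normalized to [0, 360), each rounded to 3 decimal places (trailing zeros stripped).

Executing turtle program step by step:
Start: pos=(4,-4), heading=180, pen down
RT 90: heading 180 -> 90
FD 13.3: (4,-4) -> (4,9.3) [heading=90, draw]
RT 15: heading 90 -> 75
REPEAT 2 [
  -- iteration 1/2 --
  FD 2.4: (4,9.3) -> (4.621,11.618) [heading=75, draw]
  REPEAT 3 [
    -- iteration 1/3 --
    RT 15: heading 75 -> 60
    RT 45: heading 60 -> 15
    -- iteration 2/3 --
    RT 15: heading 15 -> 0
    RT 45: heading 0 -> 315
    -- iteration 3/3 --
    RT 15: heading 315 -> 300
    RT 45: heading 300 -> 255
  ]
  -- iteration 2/2 --
  FD 2.4: (4.621,11.618) -> (4,9.3) [heading=255, draw]
  REPEAT 3 [
    -- iteration 1/3 --
    RT 15: heading 255 -> 240
    RT 45: heading 240 -> 195
    -- iteration 2/3 --
    RT 15: heading 195 -> 180
    RT 45: heading 180 -> 135
    -- iteration 3/3 --
    RT 15: heading 135 -> 120
    RT 45: heading 120 -> 75
  ]
]
RT 108: heading 75 -> 327
RT 120: heading 327 -> 207
LT 90: heading 207 -> 297
Final: pos=(4,9.3), heading=297, 3 segment(s) drawn

Answer: 4 9.3 297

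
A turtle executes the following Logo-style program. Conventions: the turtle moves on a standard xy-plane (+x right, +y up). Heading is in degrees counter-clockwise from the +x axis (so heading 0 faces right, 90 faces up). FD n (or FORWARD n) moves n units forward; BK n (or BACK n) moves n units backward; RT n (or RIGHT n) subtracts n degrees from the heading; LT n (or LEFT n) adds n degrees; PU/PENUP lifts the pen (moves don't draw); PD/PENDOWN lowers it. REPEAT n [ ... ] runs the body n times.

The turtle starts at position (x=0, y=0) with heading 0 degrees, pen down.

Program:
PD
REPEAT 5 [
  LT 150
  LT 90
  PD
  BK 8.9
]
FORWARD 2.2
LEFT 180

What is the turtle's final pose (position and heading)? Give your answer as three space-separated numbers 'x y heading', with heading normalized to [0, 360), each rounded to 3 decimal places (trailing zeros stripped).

Executing turtle program step by step:
Start: pos=(0,0), heading=0, pen down
PD: pen down
REPEAT 5 [
  -- iteration 1/5 --
  LT 150: heading 0 -> 150
  LT 90: heading 150 -> 240
  PD: pen down
  BK 8.9: (0,0) -> (4.45,7.708) [heading=240, draw]
  -- iteration 2/5 --
  LT 150: heading 240 -> 30
  LT 90: heading 30 -> 120
  PD: pen down
  BK 8.9: (4.45,7.708) -> (8.9,0) [heading=120, draw]
  -- iteration 3/5 --
  LT 150: heading 120 -> 270
  LT 90: heading 270 -> 0
  PD: pen down
  BK 8.9: (8.9,0) -> (0,0) [heading=0, draw]
  -- iteration 4/5 --
  LT 150: heading 0 -> 150
  LT 90: heading 150 -> 240
  PD: pen down
  BK 8.9: (0,0) -> (4.45,7.708) [heading=240, draw]
  -- iteration 5/5 --
  LT 150: heading 240 -> 30
  LT 90: heading 30 -> 120
  PD: pen down
  BK 8.9: (4.45,7.708) -> (8.9,0) [heading=120, draw]
]
FD 2.2: (8.9,0) -> (7.8,1.905) [heading=120, draw]
LT 180: heading 120 -> 300
Final: pos=(7.8,1.905), heading=300, 6 segment(s) drawn

Answer: 7.8 1.905 300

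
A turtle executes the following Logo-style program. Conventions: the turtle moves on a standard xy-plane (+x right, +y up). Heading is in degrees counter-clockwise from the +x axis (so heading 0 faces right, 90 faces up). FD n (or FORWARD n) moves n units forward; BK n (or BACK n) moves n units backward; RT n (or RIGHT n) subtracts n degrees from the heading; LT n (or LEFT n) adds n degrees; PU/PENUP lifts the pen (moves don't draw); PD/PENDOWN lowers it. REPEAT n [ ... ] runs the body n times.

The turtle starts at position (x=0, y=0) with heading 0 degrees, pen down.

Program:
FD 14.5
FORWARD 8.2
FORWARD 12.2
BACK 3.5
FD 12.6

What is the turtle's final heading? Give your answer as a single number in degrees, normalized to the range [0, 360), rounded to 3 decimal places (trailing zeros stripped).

Executing turtle program step by step:
Start: pos=(0,0), heading=0, pen down
FD 14.5: (0,0) -> (14.5,0) [heading=0, draw]
FD 8.2: (14.5,0) -> (22.7,0) [heading=0, draw]
FD 12.2: (22.7,0) -> (34.9,0) [heading=0, draw]
BK 3.5: (34.9,0) -> (31.4,0) [heading=0, draw]
FD 12.6: (31.4,0) -> (44,0) [heading=0, draw]
Final: pos=(44,0), heading=0, 5 segment(s) drawn

Answer: 0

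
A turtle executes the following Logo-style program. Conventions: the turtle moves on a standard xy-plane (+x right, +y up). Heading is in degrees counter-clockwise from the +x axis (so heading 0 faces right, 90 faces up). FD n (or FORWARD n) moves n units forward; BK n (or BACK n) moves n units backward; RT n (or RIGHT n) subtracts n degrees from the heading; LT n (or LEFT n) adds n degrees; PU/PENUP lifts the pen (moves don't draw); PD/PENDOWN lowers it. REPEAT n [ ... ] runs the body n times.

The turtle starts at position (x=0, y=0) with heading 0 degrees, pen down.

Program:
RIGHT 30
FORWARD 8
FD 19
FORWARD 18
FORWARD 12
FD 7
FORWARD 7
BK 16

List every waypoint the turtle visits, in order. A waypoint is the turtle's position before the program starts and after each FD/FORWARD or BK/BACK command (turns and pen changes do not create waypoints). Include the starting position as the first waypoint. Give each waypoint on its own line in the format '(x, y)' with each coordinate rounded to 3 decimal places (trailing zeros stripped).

Answer: (0, 0)
(6.928, -4)
(23.383, -13.5)
(38.971, -22.5)
(49.363, -28.5)
(55.426, -32)
(61.488, -35.5)
(47.631, -27.5)

Derivation:
Executing turtle program step by step:
Start: pos=(0,0), heading=0, pen down
RT 30: heading 0 -> 330
FD 8: (0,0) -> (6.928,-4) [heading=330, draw]
FD 19: (6.928,-4) -> (23.383,-13.5) [heading=330, draw]
FD 18: (23.383,-13.5) -> (38.971,-22.5) [heading=330, draw]
FD 12: (38.971,-22.5) -> (49.363,-28.5) [heading=330, draw]
FD 7: (49.363,-28.5) -> (55.426,-32) [heading=330, draw]
FD 7: (55.426,-32) -> (61.488,-35.5) [heading=330, draw]
BK 16: (61.488,-35.5) -> (47.631,-27.5) [heading=330, draw]
Final: pos=(47.631,-27.5), heading=330, 7 segment(s) drawn
Waypoints (8 total):
(0, 0)
(6.928, -4)
(23.383, -13.5)
(38.971, -22.5)
(49.363, -28.5)
(55.426, -32)
(61.488, -35.5)
(47.631, -27.5)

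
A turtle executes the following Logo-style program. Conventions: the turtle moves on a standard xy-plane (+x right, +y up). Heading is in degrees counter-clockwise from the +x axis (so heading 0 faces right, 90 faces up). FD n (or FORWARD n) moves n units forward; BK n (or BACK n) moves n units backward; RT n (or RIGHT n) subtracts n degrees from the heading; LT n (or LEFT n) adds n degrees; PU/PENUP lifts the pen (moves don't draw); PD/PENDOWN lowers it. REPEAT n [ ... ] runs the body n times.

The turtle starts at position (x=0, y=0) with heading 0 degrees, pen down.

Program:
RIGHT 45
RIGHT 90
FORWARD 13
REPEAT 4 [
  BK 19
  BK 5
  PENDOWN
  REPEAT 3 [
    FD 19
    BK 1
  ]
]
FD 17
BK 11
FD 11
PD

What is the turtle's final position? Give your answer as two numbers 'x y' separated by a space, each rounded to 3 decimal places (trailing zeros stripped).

Answer: -106.066 -106.066

Derivation:
Executing turtle program step by step:
Start: pos=(0,0), heading=0, pen down
RT 45: heading 0 -> 315
RT 90: heading 315 -> 225
FD 13: (0,0) -> (-9.192,-9.192) [heading=225, draw]
REPEAT 4 [
  -- iteration 1/4 --
  BK 19: (-9.192,-9.192) -> (4.243,4.243) [heading=225, draw]
  BK 5: (4.243,4.243) -> (7.778,7.778) [heading=225, draw]
  PD: pen down
  REPEAT 3 [
    -- iteration 1/3 --
    FD 19: (7.778,7.778) -> (-5.657,-5.657) [heading=225, draw]
    BK 1: (-5.657,-5.657) -> (-4.95,-4.95) [heading=225, draw]
    -- iteration 2/3 --
    FD 19: (-4.95,-4.95) -> (-18.385,-18.385) [heading=225, draw]
    BK 1: (-18.385,-18.385) -> (-17.678,-17.678) [heading=225, draw]
    -- iteration 3/3 --
    FD 19: (-17.678,-17.678) -> (-31.113,-31.113) [heading=225, draw]
    BK 1: (-31.113,-31.113) -> (-30.406,-30.406) [heading=225, draw]
  ]
  -- iteration 2/4 --
  BK 19: (-30.406,-30.406) -> (-16.971,-16.971) [heading=225, draw]
  BK 5: (-16.971,-16.971) -> (-13.435,-13.435) [heading=225, draw]
  PD: pen down
  REPEAT 3 [
    -- iteration 1/3 --
    FD 19: (-13.435,-13.435) -> (-26.87,-26.87) [heading=225, draw]
    BK 1: (-26.87,-26.87) -> (-26.163,-26.163) [heading=225, draw]
    -- iteration 2/3 --
    FD 19: (-26.163,-26.163) -> (-39.598,-39.598) [heading=225, draw]
    BK 1: (-39.598,-39.598) -> (-38.891,-38.891) [heading=225, draw]
    -- iteration 3/3 --
    FD 19: (-38.891,-38.891) -> (-52.326,-52.326) [heading=225, draw]
    BK 1: (-52.326,-52.326) -> (-51.619,-51.619) [heading=225, draw]
  ]
  -- iteration 3/4 --
  BK 19: (-51.619,-51.619) -> (-38.184,-38.184) [heading=225, draw]
  BK 5: (-38.184,-38.184) -> (-34.648,-34.648) [heading=225, draw]
  PD: pen down
  REPEAT 3 [
    -- iteration 1/3 --
    FD 19: (-34.648,-34.648) -> (-48.083,-48.083) [heading=225, draw]
    BK 1: (-48.083,-48.083) -> (-47.376,-47.376) [heading=225, draw]
    -- iteration 2/3 --
    FD 19: (-47.376,-47.376) -> (-60.811,-60.811) [heading=225, draw]
    BK 1: (-60.811,-60.811) -> (-60.104,-60.104) [heading=225, draw]
    -- iteration 3/3 --
    FD 19: (-60.104,-60.104) -> (-73.539,-73.539) [heading=225, draw]
    BK 1: (-73.539,-73.539) -> (-72.832,-72.832) [heading=225, draw]
  ]
  -- iteration 4/4 --
  BK 19: (-72.832,-72.832) -> (-59.397,-59.397) [heading=225, draw]
  BK 5: (-59.397,-59.397) -> (-55.861,-55.861) [heading=225, draw]
  PD: pen down
  REPEAT 3 [
    -- iteration 1/3 --
    FD 19: (-55.861,-55.861) -> (-69.296,-69.296) [heading=225, draw]
    BK 1: (-69.296,-69.296) -> (-68.589,-68.589) [heading=225, draw]
    -- iteration 2/3 --
    FD 19: (-68.589,-68.589) -> (-82.024,-82.024) [heading=225, draw]
    BK 1: (-82.024,-82.024) -> (-81.317,-81.317) [heading=225, draw]
    -- iteration 3/3 --
    FD 19: (-81.317,-81.317) -> (-94.752,-94.752) [heading=225, draw]
    BK 1: (-94.752,-94.752) -> (-94.045,-94.045) [heading=225, draw]
  ]
]
FD 17: (-94.045,-94.045) -> (-106.066,-106.066) [heading=225, draw]
BK 11: (-106.066,-106.066) -> (-98.288,-98.288) [heading=225, draw]
FD 11: (-98.288,-98.288) -> (-106.066,-106.066) [heading=225, draw]
PD: pen down
Final: pos=(-106.066,-106.066), heading=225, 36 segment(s) drawn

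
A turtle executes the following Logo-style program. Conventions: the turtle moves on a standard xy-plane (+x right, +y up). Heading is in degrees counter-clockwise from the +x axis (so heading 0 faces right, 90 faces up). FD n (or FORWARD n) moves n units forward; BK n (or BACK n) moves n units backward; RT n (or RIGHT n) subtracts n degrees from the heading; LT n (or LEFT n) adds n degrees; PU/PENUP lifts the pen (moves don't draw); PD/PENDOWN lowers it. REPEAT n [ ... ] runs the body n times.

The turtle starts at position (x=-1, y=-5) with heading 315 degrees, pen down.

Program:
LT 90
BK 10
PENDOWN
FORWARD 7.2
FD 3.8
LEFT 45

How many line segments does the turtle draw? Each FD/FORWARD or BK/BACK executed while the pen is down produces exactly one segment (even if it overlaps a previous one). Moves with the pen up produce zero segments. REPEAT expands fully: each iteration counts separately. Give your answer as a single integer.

Executing turtle program step by step:
Start: pos=(-1,-5), heading=315, pen down
LT 90: heading 315 -> 45
BK 10: (-1,-5) -> (-8.071,-12.071) [heading=45, draw]
PD: pen down
FD 7.2: (-8.071,-12.071) -> (-2.98,-6.98) [heading=45, draw]
FD 3.8: (-2.98,-6.98) -> (-0.293,-4.293) [heading=45, draw]
LT 45: heading 45 -> 90
Final: pos=(-0.293,-4.293), heading=90, 3 segment(s) drawn
Segments drawn: 3

Answer: 3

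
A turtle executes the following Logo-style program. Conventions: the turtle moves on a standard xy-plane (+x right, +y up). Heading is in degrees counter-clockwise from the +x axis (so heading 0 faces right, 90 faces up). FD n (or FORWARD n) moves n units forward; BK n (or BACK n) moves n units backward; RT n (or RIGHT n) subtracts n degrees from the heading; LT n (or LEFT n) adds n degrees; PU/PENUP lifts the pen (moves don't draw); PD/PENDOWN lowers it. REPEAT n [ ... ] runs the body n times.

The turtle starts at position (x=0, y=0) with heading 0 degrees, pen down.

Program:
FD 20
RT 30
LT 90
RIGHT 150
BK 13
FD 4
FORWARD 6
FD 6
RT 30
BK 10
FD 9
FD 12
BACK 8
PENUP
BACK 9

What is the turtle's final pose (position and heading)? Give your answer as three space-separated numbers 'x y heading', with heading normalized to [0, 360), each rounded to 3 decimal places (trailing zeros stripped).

Executing turtle program step by step:
Start: pos=(0,0), heading=0, pen down
FD 20: (0,0) -> (20,0) [heading=0, draw]
RT 30: heading 0 -> 330
LT 90: heading 330 -> 60
RT 150: heading 60 -> 270
BK 13: (20,0) -> (20,13) [heading=270, draw]
FD 4: (20,13) -> (20,9) [heading=270, draw]
FD 6: (20,9) -> (20,3) [heading=270, draw]
FD 6: (20,3) -> (20,-3) [heading=270, draw]
RT 30: heading 270 -> 240
BK 10: (20,-3) -> (25,5.66) [heading=240, draw]
FD 9: (25,5.66) -> (20.5,-2.134) [heading=240, draw]
FD 12: (20.5,-2.134) -> (14.5,-12.526) [heading=240, draw]
BK 8: (14.5,-12.526) -> (18.5,-5.598) [heading=240, draw]
PU: pen up
BK 9: (18.5,-5.598) -> (23,2.196) [heading=240, move]
Final: pos=(23,2.196), heading=240, 9 segment(s) drawn

Answer: 23 2.196 240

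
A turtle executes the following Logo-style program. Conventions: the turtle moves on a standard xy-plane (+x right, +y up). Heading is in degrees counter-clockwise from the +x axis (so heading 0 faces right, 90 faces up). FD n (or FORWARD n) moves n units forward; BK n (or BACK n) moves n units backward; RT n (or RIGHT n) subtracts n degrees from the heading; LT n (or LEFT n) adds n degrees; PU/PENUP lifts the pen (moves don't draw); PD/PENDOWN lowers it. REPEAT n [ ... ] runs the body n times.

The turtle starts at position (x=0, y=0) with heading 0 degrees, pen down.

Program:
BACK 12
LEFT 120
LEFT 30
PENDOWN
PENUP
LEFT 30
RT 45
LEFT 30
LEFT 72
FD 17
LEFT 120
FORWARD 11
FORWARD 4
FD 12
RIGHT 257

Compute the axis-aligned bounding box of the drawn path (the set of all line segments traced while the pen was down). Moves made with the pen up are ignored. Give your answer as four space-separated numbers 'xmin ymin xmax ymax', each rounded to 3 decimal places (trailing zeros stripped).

Executing turtle program step by step:
Start: pos=(0,0), heading=0, pen down
BK 12: (0,0) -> (-12,0) [heading=0, draw]
LT 120: heading 0 -> 120
LT 30: heading 120 -> 150
PD: pen down
PU: pen up
LT 30: heading 150 -> 180
RT 45: heading 180 -> 135
LT 30: heading 135 -> 165
LT 72: heading 165 -> 237
FD 17: (-12,0) -> (-21.259,-14.257) [heading=237, move]
LT 120: heading 237 -> 357
FD 11: (-21.259,-14.257) -> (-10.274,-14.833) [heading=357, move]
FD 4: (-10.274,-14.833) -> (-6.279,-15.042) [heading=357, move]
FD 12: (-6.279,-15.042) -> (5.704,-15.67) [heading=357, move]
RT 257: heading 357 -> 100
Final: pos=(5.704,-15.67), heading=100, 1 segment(s) drawn

Segment endpoints: x in {-12, 0}, y in {0}
xmin=-12, ymin=0, xmax=0, ymax=0

Answer: -12 0 0 0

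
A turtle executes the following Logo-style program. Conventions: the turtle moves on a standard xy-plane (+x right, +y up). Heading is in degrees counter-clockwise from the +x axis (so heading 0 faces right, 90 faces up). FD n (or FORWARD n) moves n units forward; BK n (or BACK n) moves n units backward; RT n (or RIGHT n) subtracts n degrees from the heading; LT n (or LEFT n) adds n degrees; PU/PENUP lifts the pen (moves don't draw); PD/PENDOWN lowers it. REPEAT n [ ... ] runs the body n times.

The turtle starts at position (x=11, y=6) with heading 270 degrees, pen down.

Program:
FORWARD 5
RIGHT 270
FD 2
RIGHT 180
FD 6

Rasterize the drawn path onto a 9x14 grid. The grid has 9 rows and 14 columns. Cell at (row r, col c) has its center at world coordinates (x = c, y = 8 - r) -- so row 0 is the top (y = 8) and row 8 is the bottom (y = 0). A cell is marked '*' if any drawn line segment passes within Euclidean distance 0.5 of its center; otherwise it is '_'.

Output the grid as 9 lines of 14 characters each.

Segment 0: (11,6) -> (11,1)
Segment 1: (11,1) -> (13,1)
Segment 2: (13,1) -> (7,1)

Answer: ______________
______________
___________*__
___________*__
___________*__
___________*__
___________*__
_______*******
______________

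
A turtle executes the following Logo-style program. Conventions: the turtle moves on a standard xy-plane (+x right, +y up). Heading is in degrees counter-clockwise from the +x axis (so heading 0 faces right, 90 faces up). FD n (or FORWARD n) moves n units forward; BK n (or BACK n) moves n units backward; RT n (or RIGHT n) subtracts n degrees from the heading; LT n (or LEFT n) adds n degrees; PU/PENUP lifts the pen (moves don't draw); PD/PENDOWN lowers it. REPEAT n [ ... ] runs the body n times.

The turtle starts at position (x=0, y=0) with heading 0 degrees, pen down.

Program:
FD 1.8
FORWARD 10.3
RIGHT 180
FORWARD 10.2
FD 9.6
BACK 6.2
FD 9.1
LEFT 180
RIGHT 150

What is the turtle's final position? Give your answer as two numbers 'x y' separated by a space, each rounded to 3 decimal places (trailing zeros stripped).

Answer: -10.6 0

Derivation:
Executing turtle program step by step:
Start: pos=(0,0), heading=0, pen down
FD 1.8: (0,0) -> (1.8,0) [heading=0, draw]
FD 10.3: (1.8,0) -> (12.1,0) [heading=0, draw]
RT 180: heading 0 -> 180
FD 10.2: (12.1,0) -> (1.9,0) [heading=180, draw]
FD 9.6: (1.9,0) -> (-7.7,0) [heading=180, draw]
BK 6.2: (-7.7,0) -> (-1.5,0) [heading=180, draw]
FD 9.1: (-1.5,0) -> (-10.6,0) [heading=180, draw]
LT 180: heading 180 -> 0
RT 150: heading 0 -> 210
Final: pos=(-10.6,0), heading=210, 6 segment(s) drawn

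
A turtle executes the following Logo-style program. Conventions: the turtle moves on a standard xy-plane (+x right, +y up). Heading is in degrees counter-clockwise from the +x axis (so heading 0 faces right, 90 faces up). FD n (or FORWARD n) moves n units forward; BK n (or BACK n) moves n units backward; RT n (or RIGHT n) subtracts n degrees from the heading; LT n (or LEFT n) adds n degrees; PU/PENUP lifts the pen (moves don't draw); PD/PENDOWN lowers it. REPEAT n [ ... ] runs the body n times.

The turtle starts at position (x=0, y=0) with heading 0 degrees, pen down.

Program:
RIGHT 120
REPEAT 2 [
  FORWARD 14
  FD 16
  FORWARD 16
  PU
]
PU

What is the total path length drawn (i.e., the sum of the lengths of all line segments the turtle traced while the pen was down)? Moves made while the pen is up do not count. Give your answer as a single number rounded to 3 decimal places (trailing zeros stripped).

Answer: 46

Derivation:
Executing turtle program step by step:
Start: pos=(0,0), heading=0, pen down
RT 120: heading 0 -> 240
REPEAT 2 [
  -- iteration 1/2 --
  FD 14: (0,0) -> (-7,-12.124) [heading=240, draw]
  FD 16: (-7,-12.124) -> (-15,-25.981) [heading=240, draw]
  FD 16: (-15,-25.981) -> (-23,-39.837) [heading=240, draw]
  PU: pen up
  -- iteration 2/2 --
  FD 14: (-23,-39.837) -> (-30,-51.962) [heading=240, move]
  FD 16: (-30,-51.962) -> (-38,-65.818) [heading=240, move]
  FD 16: (-38,-65.818) -> (-46,-79.674) [heading=240, move]
  PU: pen up
]
PU: pen up
Final: pos=(-46,-79.674), heading=240, 3 segment(s) drawn

Segment lengths:
  seg 1: (0,0) -> (-7,-12.124), length = 14
  seg 2: (-7,-12.124) -> (-15,-25.981), length = 16
  seg 3: (-15,-25.981) -> (-23,-39.837), length = 16
Total = 46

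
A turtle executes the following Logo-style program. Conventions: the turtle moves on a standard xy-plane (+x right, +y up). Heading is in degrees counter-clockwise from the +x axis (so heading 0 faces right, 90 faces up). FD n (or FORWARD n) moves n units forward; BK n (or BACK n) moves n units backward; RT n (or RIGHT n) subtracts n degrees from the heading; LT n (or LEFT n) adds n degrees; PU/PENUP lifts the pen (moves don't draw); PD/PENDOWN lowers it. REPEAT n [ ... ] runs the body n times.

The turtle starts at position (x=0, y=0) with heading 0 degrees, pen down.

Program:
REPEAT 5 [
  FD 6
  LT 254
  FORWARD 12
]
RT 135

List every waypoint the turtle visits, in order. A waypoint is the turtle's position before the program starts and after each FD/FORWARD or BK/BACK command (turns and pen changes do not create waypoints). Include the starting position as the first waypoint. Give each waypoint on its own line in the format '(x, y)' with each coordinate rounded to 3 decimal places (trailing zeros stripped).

Answer: (0, 0)
(6, 0)
(2.692, -11.535)
(1.039, -17.303)
(-9.138, -10.944)
(-14.226, -7.764)
(-5.309, 0.265)
(-0.85, 4.28)
(4.411, -6.505)
(7.041, -11.898)
(-4.777, -13.982)

Derivation:
Executing turtle program step by step:
Start: pos=(0,0), heading=0, pen down
REPEAT 5 [
  -- iteration 1/5 --
  FD 6: (0,0) -> (6,0) [heading=0, draw]
  LT 254: heading 0 -> 254
  FD 12: (6,0) -> (2.692,-11.535) [heading=254, draw]
  -- iteration 2/5 --
  FD 6: (2.692,-11.535) -> (1.039,-17.303) [heading=254, draw]
  LT 254: heading 254 -> 148
  FD 12: (1.039,-17.303) -> (-9.138,-10.944) [heading=148, draw]
  -- iteration 3/5 --
  FD 6: (-9.138,-10.944) -> (-14.226,-7.764) [heading=148, draw]
  LT 254: heading 148 -> 42
  FD 12: (-14.226,-7.764) -> (-5.309,0.265) [heading=42, draw]
  -- iteration 4/5 --
  FD 6: (-5.309,0.265) -> (-0.85,4.28) [heading=42, draw]
  LT 254: heading 42 -> 296
  FD 12: (-0.85,4.28) -> (4.411,-6.505) [heading=296, draw]
  -- iteration 5/5 --
  FD 6: (4.411,-6.505) -> (7.041,-11.898) [heading=296, draw]
  LT 254: heading 296 -> 190
  FD 12: (7.041,-11.898) -> (-4.777,-13.982) [heading=190, draw]
]
RT 135: heading 190 -> 55
Final: pos=(-4.777,-13.982), heading=55, 10 segment(s) drawn
Waypoints (11 total):
(0, 0)
(6, 0)
(2.692, -11.535)
(1.039, -17.303)
(-9.138, -10.944)
(-14.226, -7.764)
(-5.309, 0.265)
(-0.85, 4.28)
(4.411, -6.505)
(7.041, -11.898)
(-4.777, -13.982)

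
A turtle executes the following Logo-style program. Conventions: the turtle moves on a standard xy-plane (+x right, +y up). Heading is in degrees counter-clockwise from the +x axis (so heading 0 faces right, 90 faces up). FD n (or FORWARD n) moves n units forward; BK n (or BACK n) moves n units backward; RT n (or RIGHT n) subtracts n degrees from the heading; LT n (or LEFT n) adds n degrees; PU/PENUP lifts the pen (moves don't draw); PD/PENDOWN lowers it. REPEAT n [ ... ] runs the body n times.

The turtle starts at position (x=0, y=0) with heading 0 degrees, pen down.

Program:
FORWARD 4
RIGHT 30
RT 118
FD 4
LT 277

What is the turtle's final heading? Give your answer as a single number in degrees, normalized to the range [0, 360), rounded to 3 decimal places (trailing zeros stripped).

Executing turtle program step by step:
Start: pos=(0,0), heading=0, pen down
FD 4: (0,0) -> (4,0) [heading=0, draw]
RT 30: heading 0 -> 330
RT 118: heading 330 -> 212
FD 4: (4,0) -> (0.608,-2.12) [heading=212, draw]
LT 277: heading 212 -> 129
Final: pos=(0.608,-2.12), heading=129, 2 segment(s) drawn

Answer: 129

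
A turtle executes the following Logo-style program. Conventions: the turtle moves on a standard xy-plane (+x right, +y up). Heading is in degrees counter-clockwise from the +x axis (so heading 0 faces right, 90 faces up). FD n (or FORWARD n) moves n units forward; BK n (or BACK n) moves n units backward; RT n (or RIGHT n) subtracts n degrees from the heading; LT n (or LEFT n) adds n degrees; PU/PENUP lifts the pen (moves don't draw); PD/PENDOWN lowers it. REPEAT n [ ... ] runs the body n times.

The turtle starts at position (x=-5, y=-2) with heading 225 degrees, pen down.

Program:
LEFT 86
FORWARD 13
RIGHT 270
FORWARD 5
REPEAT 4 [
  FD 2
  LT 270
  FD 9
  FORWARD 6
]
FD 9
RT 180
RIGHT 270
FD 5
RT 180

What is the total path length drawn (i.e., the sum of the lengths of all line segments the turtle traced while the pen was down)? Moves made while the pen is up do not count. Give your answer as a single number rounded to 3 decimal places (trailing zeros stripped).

Answer: 100

Derivation:
Executing turtle program step by step:
Start: pos=(-5,-2), heading=225, pen down
LT 86: heading 225 -> 311
FD 13: (-5,-2) -> (3.529,-11.811) [heading=311, draw]
RT 270: heading 311 -> 41
FD 5: (3.529,-11.811) -> (7.302,-8.531) [heading=41, draw]
REPEAT 4 [
  -- iteration 1/4 --
  FD 2: (7.302,-8.531) -> (8.812,-7.219) [heading=41, draw]
  LT 270: heading 41 -> 311
  FD 9: (8.812,-7.219) -> (14.716,-14.011) [heading=311, draw]
  FD 6: (14.716,-14.011) -> (18.653,-18.539) [heading=311, draw]
  -- iteration 2/4 --
  FD 2: (18.653,-18.539) -> (19.965,-20.049) [heading=311, draw]
  LT 270: heading 311 -> 221
  FD 9: (19.965,-20.049) -> (13.172,-25.953) [heading=221, draw]
  FD 6: (13.172,-25.953) -> (8.644,-29.89) [heading=221, draw]
  -- iteration 3/4 --
  FD 2: (8.644,-29.89) -> (7.135,-31.202) [heading=221, draw]
  LT 270: heading 221 -> 131
  FD 9: (7.135,-31.202) -> (1.23,-24.409) [heading=131, draw]
  FD 6: (1.23,-24.409) -> (-2.706,-19.881) [heading=131, draw]
  -- iteration 4/4 --
  FD 2: (-2.706,-19.881) -> (-4.018,-18.372) [heading=131, draw]
  LT 270: heading 131 -> 41
  FD 9: (-4.018,-18.372) -> (2.774,-12.467) [heading=41, draw]
  FD 6: (2.774,-12.467) -> (7.302,-8.531) [heading=41, draw]
]
FD 9: (7.302,-8.531) -> (14.095,-2.626) [heading=41, draw]
RT 180: heading 41 -> 221
RT 270: heading 221 -> 311
FD 5: (14.095,-2.626) -> (17.375,-6.4) [heading=311, draw]
RT 180: heading 311 -> 131
Final: pos=(17.375,-6.4), heading=131, 16 segment(s) drawn

Segment lengths:
  seg 1: (-5,-2) -> (3.529,-11.811), length = 13
  seg 2: (3.529,-11.811) -> (7.302,-8.531), length = 5
  seg 3: (7.302,-8.531) -> (8.812,-7.219), length = 2
  seg 4: (8.812,-7.219) -> (14.716,-14.011), length = 9
  seg 5: (14.716,-14.011) -> (18.653,-18.539), length = 6
  seg 6: (18.653,-18.539) -> (19.965,-20.049), length = 2
  seg 7: (19.965,-20.049) -> (13.172,-25.953), length = 9
  seg 8: (13.172,-25.953) -> (8.644,-29.89), length = 6
  seg 9: (8.644,-29.89) -> (7.135,-31.202), length = 2
  seg 10: (7.135,-31.202) -> (1.23,-24.409), length = 9
  seg 11: (1.23,-24.409) -> (-2.706,-19.881), length = 6
  seg 12: (-2.706,-19.881) -> (-4.018,-18.372), length = 2
  seg 13: (-4.018,-18.372) -> (2.774,-12.467), length = 9
  seg 14: (2.774,-12.467) -> (7.302,-8.531), length = 6
  seg 15: (7.302,-8.531) -> (14.095,-2.626), length = 9
  seg 16: (14.095,-2.626) -> (17.375,-6.4), length = 5
Total = 100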